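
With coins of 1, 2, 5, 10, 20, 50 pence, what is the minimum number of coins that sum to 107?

4

Greedy: take as many of the largest coin as possible, then repeat with the remainder.
107 − 2×50→7 − 1×5→2 − 1×2→0
Total coins = 2 + 1 + 1 = 4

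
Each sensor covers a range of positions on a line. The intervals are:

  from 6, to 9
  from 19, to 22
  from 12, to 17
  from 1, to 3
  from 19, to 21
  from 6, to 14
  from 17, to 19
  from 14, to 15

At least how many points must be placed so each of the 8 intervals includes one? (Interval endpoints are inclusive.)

4

By right end: [1,3]  [6,9]  [6,14]  [14,15]  [12,17]  [17,19]  [19,21]  [19,22]
[1,3] uncovered → point at 3; [6,9] uncovered → point at 9; [14,15] uncovered → point at 15; [17,19] uncovered → point at 19.
Points: 3, 9, 15, 19 (4 total).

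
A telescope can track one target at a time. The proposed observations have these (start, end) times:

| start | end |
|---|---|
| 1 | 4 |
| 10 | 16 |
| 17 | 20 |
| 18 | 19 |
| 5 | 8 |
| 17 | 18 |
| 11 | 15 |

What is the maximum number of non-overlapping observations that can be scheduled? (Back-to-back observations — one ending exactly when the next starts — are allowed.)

Greedy by earliest finish: after sorting by end time, pick each interval compatible with the last pick.
Sorted by end: (1,4)  (5,8)  (11,15)  (10,16)  (17,18)  (18,19)  (17,20)
take (1,4); take (5,8); take (11,15); skip (10,16); take (17,18); take (18,19).
Selected 5 observations.

5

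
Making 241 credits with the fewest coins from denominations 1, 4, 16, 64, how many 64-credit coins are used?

3

Use the largest denomination that fits, subtract, and repeat.
241 − 3×64→49 − 3×16→1 − 1×1→0
Count of 64: 3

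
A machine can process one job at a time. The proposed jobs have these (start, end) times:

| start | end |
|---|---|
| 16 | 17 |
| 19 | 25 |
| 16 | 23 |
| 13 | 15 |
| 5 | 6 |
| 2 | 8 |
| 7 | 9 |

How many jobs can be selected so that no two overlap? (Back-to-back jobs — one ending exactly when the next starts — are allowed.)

5

Greedy by earliest finish: after sorting by end time, pick each interval compatible with the last pick.
By end time: (5,6), (2,8), (7,9), (13,15), (16,17), (16,23), (19,25).
Pick (5,6); next start ≥ 6 → (7,9); next start ≥ 9 → (13,15); next start ≥ 15 → (16,17); next start ≥ 17 → (19,25).
Selected 5 jobs.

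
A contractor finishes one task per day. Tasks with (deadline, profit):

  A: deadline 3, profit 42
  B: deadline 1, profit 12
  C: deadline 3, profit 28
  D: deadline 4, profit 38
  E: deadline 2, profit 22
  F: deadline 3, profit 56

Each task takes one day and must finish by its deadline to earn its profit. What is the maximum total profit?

Take jobs in profit order; each goes to the latest open slot no later than its deadline.
Profit order: F=56 A=42 D=38 C=28 E=22 B=12
Assign: F→slot 3, A→slot 2, D→slot 4, C→slot 1, E skipped, B skipped.
Slots: [1:C] [2:A] [3:F] [4:D]
Profit = 28 + 42 + 56 + 38 = 164

164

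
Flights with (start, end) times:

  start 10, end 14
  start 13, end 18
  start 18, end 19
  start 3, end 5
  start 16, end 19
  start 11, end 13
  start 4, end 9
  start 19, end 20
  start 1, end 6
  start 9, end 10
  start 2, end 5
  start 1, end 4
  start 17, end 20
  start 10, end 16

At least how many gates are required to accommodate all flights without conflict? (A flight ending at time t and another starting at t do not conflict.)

Count concurrent intervals with a sweep; the peak is the room count.
starts: [1, 1, 2, 3, 4, 9, 10, 10, 11, 13, 16, 17, 18, 19]
ends:   [4, 5, 5, 6, 9, 10, 13, 14, 16, 18, 19, 19, 20, 20]
s1→1 s1→2 s2→3 s3→4  — peak 4.

4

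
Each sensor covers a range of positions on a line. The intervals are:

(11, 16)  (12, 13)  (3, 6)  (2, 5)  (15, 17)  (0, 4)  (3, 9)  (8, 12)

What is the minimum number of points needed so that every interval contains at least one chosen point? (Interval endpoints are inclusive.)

3

By right end: [0,4]  [2,5]  [3,6]  [3,9]  [8,12]  [12,13]  [11,16]  [15,17]
[0,4] uncovered → point at 4; [8,12] uncovered → point at 12; [15,17] uncovered → point at 17.
Points: 4, 12, 17 (3 total).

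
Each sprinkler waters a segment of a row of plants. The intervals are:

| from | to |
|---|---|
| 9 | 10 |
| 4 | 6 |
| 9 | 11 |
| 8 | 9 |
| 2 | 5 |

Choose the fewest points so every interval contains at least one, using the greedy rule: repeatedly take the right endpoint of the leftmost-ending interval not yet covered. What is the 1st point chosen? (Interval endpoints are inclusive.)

5

By right end: [2,5]  [4,6]  [8,9]  [9,10]  [9,11]
[2,5] uncovered → point at 5; [8,9] uncovered → point at 9.
Points: 5, 9 (2 total).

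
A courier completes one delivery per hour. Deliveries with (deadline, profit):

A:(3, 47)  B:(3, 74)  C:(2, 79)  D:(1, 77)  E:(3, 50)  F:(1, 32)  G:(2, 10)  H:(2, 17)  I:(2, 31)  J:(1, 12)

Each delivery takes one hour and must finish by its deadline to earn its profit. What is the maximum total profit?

230

Profit order: C=79 D=77 B=74 E=50 A=47 F=32 I=31 H=17 J=12 G=10
Assign: C→slot 2, D→slot 1, B→slot 3, E skipped, A skipped, F skipped, I skipped, H skipped, J skipped, G skipped.
Slots: [1:D] [2:C] [3:B]
Profit = 77 + 79 + 74 = 230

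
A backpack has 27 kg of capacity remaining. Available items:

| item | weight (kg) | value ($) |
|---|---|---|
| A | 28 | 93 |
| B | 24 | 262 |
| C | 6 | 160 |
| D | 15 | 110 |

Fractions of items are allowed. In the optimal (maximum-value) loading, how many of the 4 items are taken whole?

Sort by value per unit weight and fill in that order.
Order: C (160/6=26.67) > B (262/24=10.92) > D (110/15=7.33) > A (93/28=3.32)
Fill: take C (6 @ 160) → take 21/24 of B → 229.25; 27/27 used.
1 item(s) taken whole; one partial (take 21/24 of B).

1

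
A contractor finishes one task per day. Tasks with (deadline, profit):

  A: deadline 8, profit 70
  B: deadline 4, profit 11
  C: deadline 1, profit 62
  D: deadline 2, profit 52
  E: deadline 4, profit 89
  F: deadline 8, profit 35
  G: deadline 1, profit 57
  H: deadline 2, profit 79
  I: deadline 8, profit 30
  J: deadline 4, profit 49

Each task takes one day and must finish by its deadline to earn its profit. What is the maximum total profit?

Sort by profit descending; place each in the latest free slot ≤ its deadline.
Profit order: E=89 H=79 A=70 C=62 G=57 D=52 J=49 F=35 I=30 B=11
Assign: E→slot 4, H→slot 2, A→slot 8, C→slot 1, G skipped, D skipped, J→slot 3, F→slot 7, I→slot 6, B skipped.
Slots: [1:C] [2:H] [3:J] [4:E] [6:I] [7:F] [8:A]
Profit = 62 + 79 + 49 + 89 + 30 + 35 + 70 = 414

414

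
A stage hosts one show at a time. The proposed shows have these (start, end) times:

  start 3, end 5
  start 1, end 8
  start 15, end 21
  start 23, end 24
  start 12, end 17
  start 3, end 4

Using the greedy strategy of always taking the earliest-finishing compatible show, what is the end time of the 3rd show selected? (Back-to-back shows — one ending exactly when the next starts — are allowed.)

Sorted by end: (3,4)  (3,5)  (1,8)  (12,17)  (15,21)  (23,24)
take (3,4); skip (3,5); take (12,17); take (23,24).
Selected: (3,4) (12,17) (23,24)

24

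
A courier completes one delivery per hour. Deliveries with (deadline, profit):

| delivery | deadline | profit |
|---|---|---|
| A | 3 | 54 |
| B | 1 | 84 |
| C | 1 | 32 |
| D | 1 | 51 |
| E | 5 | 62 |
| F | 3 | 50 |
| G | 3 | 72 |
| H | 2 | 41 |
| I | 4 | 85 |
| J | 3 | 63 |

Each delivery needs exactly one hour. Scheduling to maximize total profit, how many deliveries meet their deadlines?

5

Take jobs in profit order; each goes to the latest open slot no later than its deadline.
Profit order: I=85 B=84 G=72 J=63 E=62 A=54 D=51 F=50 H=41 C=32
Assign: I→slot 4, B→slot 1, G→slot 3, J→slot 2, E→slot 5, A skipped, D skipped, F skipped, H skipped, C skipped.
Slots: [1:B] [2:J] [3:G] [4:I] [5:E]
5 of 10 scheduled.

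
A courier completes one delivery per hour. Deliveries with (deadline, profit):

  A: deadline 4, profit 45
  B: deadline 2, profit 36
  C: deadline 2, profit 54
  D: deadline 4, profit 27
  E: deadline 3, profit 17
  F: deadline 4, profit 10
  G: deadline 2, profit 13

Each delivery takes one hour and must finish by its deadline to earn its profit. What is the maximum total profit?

162

Sort by profit descending; place each in the latest free slot ≤ its deadline.
By profit: C(d2,54), A(d4,45), B(d2,36), D(d4,27), E(d3,17), G(d2,13), F(d4,10)
C→slot 2; A→slot 4; B→slot 1; D→slot 3; E skipped; G skipped; F skipped.
Profit = 36 + 54 + 27 + 45 = 162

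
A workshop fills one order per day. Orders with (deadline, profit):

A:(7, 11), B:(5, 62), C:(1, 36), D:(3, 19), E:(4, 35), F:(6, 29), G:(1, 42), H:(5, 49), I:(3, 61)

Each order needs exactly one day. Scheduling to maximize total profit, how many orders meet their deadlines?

Sort by profit descending; place each in the latest free slot ≤ its deadline.
Profit order: B=62 I=61 H=49 G=42 C=36 E=35 F=29 D=19 A=11
Assign: B→slot 5, I→slot 3, H→slot 4, G→slot 1, C skipped, E→slot 2, F→slot 6, D skipped, A→slot 7.
Slots: [1:G] [2:E] [3:I] [4:H] [5:B] [6:F] [7:A]
7 of 9 scheduled.

7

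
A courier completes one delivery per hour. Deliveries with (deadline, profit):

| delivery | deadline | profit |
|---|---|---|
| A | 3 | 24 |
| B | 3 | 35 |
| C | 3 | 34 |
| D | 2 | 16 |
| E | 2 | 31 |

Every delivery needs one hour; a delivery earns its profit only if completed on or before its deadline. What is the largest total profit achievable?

Take jobs in profit order; each goes to the latest open slot no later than its deadline.
By profit: B(d3,35), C(d3,34), E(d2,31), A(d3,24), D(d2,16)
B→slot 3; C→slot 2; E→slot 1; A skipped; D skipped.
Profit = 31 + 34 + 35 = 100

100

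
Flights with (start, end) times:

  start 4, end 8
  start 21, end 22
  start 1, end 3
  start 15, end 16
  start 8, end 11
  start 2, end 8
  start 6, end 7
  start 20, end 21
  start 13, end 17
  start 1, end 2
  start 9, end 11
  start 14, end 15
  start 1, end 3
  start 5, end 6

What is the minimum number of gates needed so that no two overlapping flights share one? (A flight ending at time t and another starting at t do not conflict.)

Count concurrent intervals with a sweep; the peak is the room count.
starts: [1, 1, 1, 2, 4, 5, 6, 8, 9, 13, 14, 15, 20, 21]
ends:   [2, 3, 3, 6, 7, 8, 8, 11, 11, 15, 16, 17, 21, 22]
s1→1 s1→2 s1→3  — peak 3.

3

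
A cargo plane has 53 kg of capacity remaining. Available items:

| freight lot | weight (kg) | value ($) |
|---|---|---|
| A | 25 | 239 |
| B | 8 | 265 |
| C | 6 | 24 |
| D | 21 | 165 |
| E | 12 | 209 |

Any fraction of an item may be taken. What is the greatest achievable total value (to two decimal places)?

775.86

Order: B (265/8=33.12) > E (209/12=17.42) > A (239/25=9.56) > D (165/21=7.86) > C (24/6=4.00)
Fill: take B (8 @ 265) → take E (12 @ 209) → take A (25 @ 239) → take 8/21 of D → 62.86; 53/53 used.
Total value = 775.86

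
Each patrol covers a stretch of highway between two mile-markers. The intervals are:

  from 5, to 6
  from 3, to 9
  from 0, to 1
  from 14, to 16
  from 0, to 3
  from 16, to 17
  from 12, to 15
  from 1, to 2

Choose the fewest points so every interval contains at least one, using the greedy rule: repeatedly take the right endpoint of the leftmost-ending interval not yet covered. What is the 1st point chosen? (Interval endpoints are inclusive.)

Sorted: [0,1] [1,2] [0,3] [5,6] [3,9] [12,15] [14,16] [16,17]
{[0,1],[1,2],[0,3]} hit by 1; {[5,6],[3,9]} hit by 6; {[12,15],[14,16]} hit by 15; {[16,17]} hit by 17.
Points: 1, 6, 15, 17 (4 total).

1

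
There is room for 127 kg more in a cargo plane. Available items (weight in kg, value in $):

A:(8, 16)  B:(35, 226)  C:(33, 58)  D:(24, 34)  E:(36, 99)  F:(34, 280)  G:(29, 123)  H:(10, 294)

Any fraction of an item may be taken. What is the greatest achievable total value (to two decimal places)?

975.25

Ratios (sorted): H 29.40, F 8.24, B 6.46, G 4.24, E 2.75, A 2.00, C 1.76, D 1.42
take H (10 @ 294); take F (34 @ 280); take B (35 @ 226); take G (29 @ 123); take 19/36 of E → 52.25. Capacity used 127/127.
Total value = 975.25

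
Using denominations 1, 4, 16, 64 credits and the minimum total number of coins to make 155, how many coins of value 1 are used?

3

155 − 2×64→27 − 1×16→11 − 2×4→3 − 3×1→0
Count of 1: 3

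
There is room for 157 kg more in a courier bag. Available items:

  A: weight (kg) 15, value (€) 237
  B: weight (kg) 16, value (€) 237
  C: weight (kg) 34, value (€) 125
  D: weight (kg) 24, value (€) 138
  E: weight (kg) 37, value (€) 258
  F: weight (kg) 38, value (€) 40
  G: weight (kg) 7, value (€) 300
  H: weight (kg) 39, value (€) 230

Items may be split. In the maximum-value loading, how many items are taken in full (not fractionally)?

Ratios (sorted): G 42.86, A 15.80, B 14.81, E 6.97, H 5.90, D 5.75, C 3.68, F 1.05
take G (7 @ 300); take A (15 @ 237); take B (16 @ 237); take E (37 @ 258); take H (39 @ 230); take D (24 @ 138); take 19/34 of C → 69.85. Capacity used 157/157.
6 item(s) taken whole; one partial (take 19/34 of C).

6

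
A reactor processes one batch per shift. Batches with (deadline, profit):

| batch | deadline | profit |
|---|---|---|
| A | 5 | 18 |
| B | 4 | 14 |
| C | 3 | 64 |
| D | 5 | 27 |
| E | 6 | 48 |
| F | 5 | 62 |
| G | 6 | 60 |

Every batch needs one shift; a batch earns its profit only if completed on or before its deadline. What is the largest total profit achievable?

279

Sort by profit descending; place each in the latest free slot ≤ its deadline.
By profit: C(d3,64), F(d5,62), G(d6,60), E(d6,48), D(d5,27), A(d5,18), B(d4,14)
C→slot 3; F→slot 5; G→slot 6; E→slot 4; D→slot 2; A→slot 1; B skipped.
Profit = 18 + 27 + 64 + 48 + 62 + 60 = 279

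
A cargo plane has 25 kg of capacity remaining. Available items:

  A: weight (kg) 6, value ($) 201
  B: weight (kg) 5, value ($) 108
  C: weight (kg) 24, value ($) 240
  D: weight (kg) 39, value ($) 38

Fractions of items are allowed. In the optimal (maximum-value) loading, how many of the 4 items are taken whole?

2

Sort by value per unit weight and fill in that order.
Order: A (201/6=33.50) > B (108/5=21.60) > C (240/24=10.00) > D (38/39=0.97)
Fill: take A (6 @ 201) → take B (5 @ 108) → take 14/24 of C → 140.00; 25/25 used.
2 item(s) taken whole; one partial (take 14/24 of C).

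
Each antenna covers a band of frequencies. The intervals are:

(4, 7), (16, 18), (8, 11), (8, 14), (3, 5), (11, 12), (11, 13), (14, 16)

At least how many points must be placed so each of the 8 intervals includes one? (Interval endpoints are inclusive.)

By right end: [3,5]  [4,7]  [8,11]  [11,12]  [11,13]  [8,14]  [14,16]  [16,18]
[3,5] uncovered → point at 5; [8,11] uncovered → point at 11; [14,16] uncovered → point at 16.
Points: 5, 11, 16 (3 total).

3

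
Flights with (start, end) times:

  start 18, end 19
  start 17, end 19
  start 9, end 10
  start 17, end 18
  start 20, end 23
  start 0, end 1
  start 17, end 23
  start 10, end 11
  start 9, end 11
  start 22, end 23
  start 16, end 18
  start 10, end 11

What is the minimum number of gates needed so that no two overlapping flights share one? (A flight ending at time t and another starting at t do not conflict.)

4

Count concurrent intervals with a sweep; the peak is the room count.
starts: [0, 9, 9, 10, 10, 16, 17, 17, 17, 18, 20, 22]
ends:   [1, 10, 11, 11, 11, 18, 18, 19, 19, 23, 23, 23]
s0→1 e1→0 s9→1 s9→2 e10→1 s10→2 s10→3 e11→2 e11→1 e11→0 s16→1 s17→2 s17→3 s17→4  — peak 4.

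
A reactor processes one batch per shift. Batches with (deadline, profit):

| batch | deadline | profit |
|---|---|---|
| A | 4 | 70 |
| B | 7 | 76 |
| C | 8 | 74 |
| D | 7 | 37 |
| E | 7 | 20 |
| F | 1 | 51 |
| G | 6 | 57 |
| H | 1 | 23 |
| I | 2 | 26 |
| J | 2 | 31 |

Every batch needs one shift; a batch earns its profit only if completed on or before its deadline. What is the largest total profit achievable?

Take jobs in profit order; each goes to the latest open slot no later than its deadline.
By profit: B(d7,76), C(d8,74), A(d4,70), G(d6,57), F(d1,51), D(d7,37), J(d2,31), I(d2,26), H(d1,23), E(d7,20)
B→slot 7; C→slot 8; A→slot 4; G→slot 6; F→slot 1; D→slot 5; J→slot 2; I skipped; H skipped; E→slot 3.
Profit = 51 + 31 + 20 + 70 + 37 + 57 + 76 + 74 = 416

416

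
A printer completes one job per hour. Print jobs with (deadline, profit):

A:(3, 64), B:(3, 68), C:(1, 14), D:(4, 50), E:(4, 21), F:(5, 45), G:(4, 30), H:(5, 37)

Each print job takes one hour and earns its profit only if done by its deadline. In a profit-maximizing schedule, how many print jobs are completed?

5

Profit order: B=68 A=64 D=50 F=45 H=37 G=30 E=21 C=14
Assign: B→slot 3, A→slot 2, D→slot 4, F→slot 5, H→slot 1, G skipped, E skipped, C skipped.
Slots: [1:H] [2:A] [3:B] [4:D] [5:F]
5 of 8 scheduled.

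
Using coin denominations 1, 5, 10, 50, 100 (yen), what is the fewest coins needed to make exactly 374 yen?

10

Use the largest denomination that fits, subtract, and repeat.
374 − 3×100→74 − 1×50→24 − 2×10→4 − 4×1→0
Total coins = 3 + 1 + 2 + 4 = 10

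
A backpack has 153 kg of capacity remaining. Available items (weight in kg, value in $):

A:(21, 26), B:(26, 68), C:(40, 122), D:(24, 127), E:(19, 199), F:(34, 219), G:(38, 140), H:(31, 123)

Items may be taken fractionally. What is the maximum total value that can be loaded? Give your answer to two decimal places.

Greedy by value/weight ratio, highest first.
Ratios (sorted): E 10.47, F 6.44, D 5.29, H 3.97, G 3.68, C 3.05, B 2.62, A 1.24
take E (19 @ 199); take F (34 @ 219); take D (24 @ 127); take H (31 @ 123); take G (38 @ 140); take 7/40 of C → 21.35. Capacity used 153/153.
Total value = 829.35

829.35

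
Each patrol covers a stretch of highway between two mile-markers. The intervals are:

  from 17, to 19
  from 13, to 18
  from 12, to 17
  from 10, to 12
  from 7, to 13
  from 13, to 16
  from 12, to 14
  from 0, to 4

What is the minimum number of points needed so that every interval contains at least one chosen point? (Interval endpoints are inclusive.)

4

Sorted: [0,4] [10,12] [7,13] [12,14] [13,16] [12,17] [13,18] [17,19]
{[0,4]} hit by 4; {[10,12],[7,13],[12,14]} hit by 12; {[13,16],[12,17],[13,18]} hit by 16; {[17,19]} hit by 19.
Points: 4, 12, 16, 19 (4 total).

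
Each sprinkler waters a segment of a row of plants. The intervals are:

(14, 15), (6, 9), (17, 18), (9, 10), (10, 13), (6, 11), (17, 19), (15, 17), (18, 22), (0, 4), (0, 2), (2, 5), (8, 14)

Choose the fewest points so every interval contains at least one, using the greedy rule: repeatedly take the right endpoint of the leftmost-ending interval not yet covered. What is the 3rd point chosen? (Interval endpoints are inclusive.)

13

Sort by right endpoint; whenever an interval is uncovered, place a point at its right end.
By right end: [0,2]  [0,4]  [2,5]  [6,9]  [9,10]  [6,11]  [10,13]  [8,14]  [14,15]  [15,17]  [17,18]  [17,19]  [18,22]
[0,2] uncovered → point at 2; [6,9] uncovered → point at 9; [10,13] uncovered → point at 13; [14,15] uncovered → point at 15; [17,18] uncovered → point at 18.
Points: 2, 9, 13, 15, 18 (5 total).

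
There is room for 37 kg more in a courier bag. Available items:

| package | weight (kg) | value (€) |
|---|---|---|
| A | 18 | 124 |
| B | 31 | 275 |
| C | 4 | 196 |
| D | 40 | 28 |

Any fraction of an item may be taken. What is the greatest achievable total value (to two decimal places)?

Sort by value per unit weight and fill in that order.
Order: C (196/4=49.00) > B (275/31=8.87) > A (124/18=6.89) > D (28/40=0.70)
Fill: take C (4 @ 196) → take B (31 @ 275) → take 2/18 of A → 13.78; 37/37 used.
Total value = 484.78

484.78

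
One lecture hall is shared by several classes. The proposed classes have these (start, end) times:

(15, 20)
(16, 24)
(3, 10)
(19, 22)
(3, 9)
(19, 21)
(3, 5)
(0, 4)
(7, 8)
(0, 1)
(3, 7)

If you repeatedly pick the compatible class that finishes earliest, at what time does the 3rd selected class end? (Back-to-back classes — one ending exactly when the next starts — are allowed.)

8

Sorted by end: (0,1)  (0,4)  (3,5)  (3,7)  (7,8)  (3,9)  (3,10)  (15,20)  (19,21)  (19,22)  (16,24)
take (0,1); skip (0,4); take (3,5); skip (3,7); take (7,8); take (15,20); skip (19,21); skip (16,24).
Selected: (0,1) (3,5) (7,8) (15,20)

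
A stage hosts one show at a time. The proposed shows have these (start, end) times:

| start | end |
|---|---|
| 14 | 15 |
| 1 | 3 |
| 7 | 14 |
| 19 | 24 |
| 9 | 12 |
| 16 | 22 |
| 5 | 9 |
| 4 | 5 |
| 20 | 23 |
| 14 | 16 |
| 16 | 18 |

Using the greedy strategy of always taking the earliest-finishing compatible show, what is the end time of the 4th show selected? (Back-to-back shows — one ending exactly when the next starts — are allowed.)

By end time: (1,3), (4,5), (5,9), (9,12), (7,14), (14,15), (14,16), (16,18), (16,22), (20,23), (19,24).
Pick (1,3); next start ≥ 3 → (4,5); next start ≥ 5 → (5,9); next start ≥ 9 → (9,12); next start ≥ 12 → (14,15); next start ≥ 15 → (16,18); next start ≥ 18 → (20,23).
Selected: (1,3) (4,5) (5,9) (9,12) (14,15) (16,18) (20,23)

12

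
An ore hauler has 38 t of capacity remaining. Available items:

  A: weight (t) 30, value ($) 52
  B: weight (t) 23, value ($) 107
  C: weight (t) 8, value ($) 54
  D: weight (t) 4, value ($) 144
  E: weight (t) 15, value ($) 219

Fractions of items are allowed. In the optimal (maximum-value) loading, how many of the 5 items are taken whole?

3

Ratios (sorted): D 36.00, E 14.60, C 6.75, B 4.65, A 1.73
take D (4 @ 144); take E (15 @ 219); take C (8 @ 54); take 11/23 of B → 51.17. Capacity used 38/38.
3 item(s) taken whole; one partial (take 11/23 of B).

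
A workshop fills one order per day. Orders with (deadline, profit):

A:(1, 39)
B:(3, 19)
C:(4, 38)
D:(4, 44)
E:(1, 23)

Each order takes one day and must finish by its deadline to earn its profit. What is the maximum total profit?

By profit: D(d4,44), A(d1,39), C(d4,38), E(d1,23), B(d3,19)
D→slot 4; A→slot 1; C→slot 3; E skipped; B→slot 2.
Profit = 39 + 19 + 38 + 44 = 140

140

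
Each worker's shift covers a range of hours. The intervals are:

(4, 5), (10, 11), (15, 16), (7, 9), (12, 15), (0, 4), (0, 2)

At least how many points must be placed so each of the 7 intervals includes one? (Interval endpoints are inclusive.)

Process intervals by earliest right end; each time one isn't hit yet, stab at its right endpoint.
By right end: [0,2]  [0,4]  [4,5]  [7,9]  [10,11]  [12,15]  [15,16]
[0,2] uncovered → point at 2; [4,5] uncovered → point at 5; [7,9] uncovered → point at 9; [10,11] uncovered → point at 11; [12,15] uncovered → point at 15.
Points: 2, 5, 9, 11, 15 (5 total).

5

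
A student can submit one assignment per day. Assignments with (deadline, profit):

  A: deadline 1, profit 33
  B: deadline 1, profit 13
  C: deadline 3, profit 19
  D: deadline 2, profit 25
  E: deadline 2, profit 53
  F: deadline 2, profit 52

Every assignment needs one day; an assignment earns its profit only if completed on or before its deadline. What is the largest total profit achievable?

124

Take jobs in profit order; each goes to the latest open slot no later than its deadline.
By profit: E(d2,53), F(d2,52), A(d1,33), D(d2,25), C(d3,19), B(d1,13)
E→slot 2; F→slot 1; A skipped; D skipped; C→slot 3; B skipped.
Profit = 52 + 53 + 19 = 124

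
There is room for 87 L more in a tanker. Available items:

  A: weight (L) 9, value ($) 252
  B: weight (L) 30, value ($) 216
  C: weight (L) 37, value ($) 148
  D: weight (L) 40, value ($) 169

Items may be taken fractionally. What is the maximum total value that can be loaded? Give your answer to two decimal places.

669.00

Sort by value per unit weight and fill in that order.
Ratios (sorted): A 28.00, B 7.20, D 4.22, C 4.00
take A (9 @ 252); take B (30 @ 216); take D (40 @ 169); take 8/37 of C → 32.00. Capacity used 87/87.
Total value = 669.00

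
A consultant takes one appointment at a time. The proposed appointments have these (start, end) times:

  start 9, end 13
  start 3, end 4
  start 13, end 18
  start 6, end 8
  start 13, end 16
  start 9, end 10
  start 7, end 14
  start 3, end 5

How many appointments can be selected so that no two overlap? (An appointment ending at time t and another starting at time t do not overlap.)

Order by finish time; keep every interval that doesn't clash with the previous kept one.
Sorted by end: (3,4)  (3,5)  (6,8)  (9,10)  (9,13)  (7,14)  (13,16)  (13,18)
take (3,4); skip (3,5); take (6,8); take (9,10); take (13,16); skip (13,18).
Selected 4 appointments.

4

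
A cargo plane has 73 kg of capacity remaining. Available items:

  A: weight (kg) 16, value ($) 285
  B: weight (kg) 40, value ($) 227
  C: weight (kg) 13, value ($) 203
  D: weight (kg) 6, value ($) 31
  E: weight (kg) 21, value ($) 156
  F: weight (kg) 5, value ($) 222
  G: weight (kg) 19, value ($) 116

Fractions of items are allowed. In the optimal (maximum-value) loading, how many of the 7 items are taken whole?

4

Ratios (sorted): F 44.40, A 17.81, C 15.62, E 7.43, G 6.11, B 5.67, D 5.17
take F (5 @ 222); take A (16 @ 285); take C (13 @ 203); take E (21 @ 156); take 18/19 of G → 109.89. Capacity used 73/73.
4 item(s) taken whole; one partial (take 18/19 of G).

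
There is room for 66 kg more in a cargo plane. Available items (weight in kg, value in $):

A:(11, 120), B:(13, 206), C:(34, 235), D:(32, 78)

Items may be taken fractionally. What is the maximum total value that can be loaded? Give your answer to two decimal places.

580.50

Greedy by value/weight ratio, highest first.
Ratios (sorted): B 15.85, A 10.91, C 6.91, D 2.44
take B (13 @ 206); take A (11 @ 120); take C (34 @ 235); take 8/32 of D → 19.50. Capacity used 66/66.
Total value = 580.50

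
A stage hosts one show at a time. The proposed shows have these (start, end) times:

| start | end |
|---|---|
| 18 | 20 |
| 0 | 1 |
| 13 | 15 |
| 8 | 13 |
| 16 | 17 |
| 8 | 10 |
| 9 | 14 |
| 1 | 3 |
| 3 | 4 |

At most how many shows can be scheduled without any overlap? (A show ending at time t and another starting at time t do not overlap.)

7

Sorted by end: (0,1)  (1,3)  (3,4)  (8,10)  (8,13)  (9,14)  (13,15)  (16,17)  (18,20)
take (0,1); take (1,3); take (3,4); take (8,10); skip (8,13); take (13,15); take (16,17); take (18,20).
Selected 7 shows.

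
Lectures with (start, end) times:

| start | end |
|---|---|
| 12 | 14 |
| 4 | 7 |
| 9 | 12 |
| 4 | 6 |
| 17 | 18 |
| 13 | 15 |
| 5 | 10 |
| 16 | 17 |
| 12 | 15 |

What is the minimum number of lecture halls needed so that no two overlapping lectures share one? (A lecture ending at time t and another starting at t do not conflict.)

Count concurrent intervals with a sweep; the peak is the room count.
starts: [4, 4, 5, 9, 12, 12, 13, 16, 17]
ends:   [6, 7, 10, 12, 14, 15, 15, 17, 18]
s4→1 s4→2 s5→3  — peak 3.

3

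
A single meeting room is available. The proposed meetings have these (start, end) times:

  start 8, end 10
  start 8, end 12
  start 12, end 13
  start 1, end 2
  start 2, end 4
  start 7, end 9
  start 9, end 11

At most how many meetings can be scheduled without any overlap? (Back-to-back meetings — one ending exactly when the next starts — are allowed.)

Sort by end time and greedily take each interval whose start is ≥ the last chosen end.
Sorted by end: (1,2)  (2,4)  (7,9)  (8,10)  (9,11)  (8,12)  (12,13)
take (1,2); take (2,4); take (7,9); skip (8,10); take (9,11); take (12,13).
Selected 5 meetings.

5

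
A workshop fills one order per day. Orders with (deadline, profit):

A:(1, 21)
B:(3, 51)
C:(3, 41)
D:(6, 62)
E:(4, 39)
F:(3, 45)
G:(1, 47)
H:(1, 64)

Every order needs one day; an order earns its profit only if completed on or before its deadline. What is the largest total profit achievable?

261

Profit order: H=64 D=62 B=51 G=47 F=45 C=41 E=39 A=21
Assign: H→slot 1, D→slot 6, B→slot 3, G skipped, F→slot 2, C skipped, E→slot 4, A skipped.
Slots: [1:H] [2:F] [3:B] [4:E] [6:D]
Profit = 64 + 45 + 51 + 39 + 62 = 261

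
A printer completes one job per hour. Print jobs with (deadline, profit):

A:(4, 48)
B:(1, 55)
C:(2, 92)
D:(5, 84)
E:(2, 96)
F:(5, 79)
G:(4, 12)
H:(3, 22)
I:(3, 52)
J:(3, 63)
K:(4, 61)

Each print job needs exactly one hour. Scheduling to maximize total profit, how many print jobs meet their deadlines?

Profit order: E=96 C=92 D=84 F=79 J=63 K=61 B=55 I=52 A=48 H=22 G=12
Assign: E→slot 2, C→slot 1, D→slot 5, F→slot 4, J→slot 3, K skipped, B skipped, I skipped, A skipped, H skipped, G skipped.
Slots: [1:C] [2:E] [3:J] [4:F] [5:D]
5 of 11 scheduled.

5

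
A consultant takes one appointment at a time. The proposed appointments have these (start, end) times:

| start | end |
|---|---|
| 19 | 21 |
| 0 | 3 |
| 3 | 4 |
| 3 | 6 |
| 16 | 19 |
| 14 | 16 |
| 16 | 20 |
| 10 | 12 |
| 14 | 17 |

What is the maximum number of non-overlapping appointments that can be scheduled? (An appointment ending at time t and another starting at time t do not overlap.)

6

Order by finish time; keep every interval that doesn't clash with the previous kept one.
By end time: (0,3), (3,4), (3,6), (10,12), (14,16), (14,17), (16,19), (16,20), (19,21).
Pick (0,3); next start ≥ 3 → (3,4); next start ≥ 4 → (10,12); next start ≥ 12 → (14,16); next start ≥ 16 → (16,19); next start ≥ 19 → (19,21).
Selected 6 appointments.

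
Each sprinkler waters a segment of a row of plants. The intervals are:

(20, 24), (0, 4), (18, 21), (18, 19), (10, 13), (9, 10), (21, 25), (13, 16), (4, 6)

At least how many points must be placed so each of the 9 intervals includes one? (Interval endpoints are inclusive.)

Process intervals by earliest right end; each time one isn't hit yet, stab at its right endpoint.
By right end: [0,4]  [4,6]  [9,10]  [10,13]  [13,16]  [18,19]  [18,21]  [20,24]  [21,25]
[0,4] uncovered → point at 4; [9,10] uncovered → point at 10; [13,16] uncovered → point at 16; [18,19] uncovered → point at 19; [20,24] uncovered → point at 24.
Points: 4, 10, 16, 19, 24 (5 total).

5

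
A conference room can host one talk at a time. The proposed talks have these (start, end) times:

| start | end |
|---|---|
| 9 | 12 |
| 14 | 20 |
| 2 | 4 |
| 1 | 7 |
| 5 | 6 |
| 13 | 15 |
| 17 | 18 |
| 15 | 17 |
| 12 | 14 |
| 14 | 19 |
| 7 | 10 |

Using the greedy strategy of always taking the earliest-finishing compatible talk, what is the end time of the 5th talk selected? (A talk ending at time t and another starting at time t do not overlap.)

By end time: (2,4), (5,6), (1,7), (7,10), (9,12), (12,14), (13,15), (15,17), (17,18), (14,19), (14,20).
Pick (2,4); next start ≥ 4 → (5,6); next start ≥ 6 → (7,10); next start ≥ 10 → (12,14); next start ≥ 14 → (15,17); next start ≥ 17 → (17,18).
Selected: (2,4) (5,6) (7,10) (12,14) (15,17) (17,18)

17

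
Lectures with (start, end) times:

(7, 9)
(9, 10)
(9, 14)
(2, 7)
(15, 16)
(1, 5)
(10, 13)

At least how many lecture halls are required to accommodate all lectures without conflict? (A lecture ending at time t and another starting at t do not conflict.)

2

The answer is the maximum number of intervals overlapping at any instant.
starts: [1, 2, 7, 9, 9, 10, 15]
ends:   [5, 7, 9, 10, 13, 14, 16]
s1→1 s2→2  — peak 2.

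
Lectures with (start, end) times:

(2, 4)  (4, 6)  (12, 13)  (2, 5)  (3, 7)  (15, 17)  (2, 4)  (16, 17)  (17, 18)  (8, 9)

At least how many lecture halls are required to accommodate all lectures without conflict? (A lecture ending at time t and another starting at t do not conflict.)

4

starts: [2, 2, 2, 3, 4, 8, 12, 15, 16, 17]
ends:   [4, 4, 5, 6, 7, 9, 13, 17, 17, 18]
s2→1 s2→2 s2→3 s3→4  — peak 4.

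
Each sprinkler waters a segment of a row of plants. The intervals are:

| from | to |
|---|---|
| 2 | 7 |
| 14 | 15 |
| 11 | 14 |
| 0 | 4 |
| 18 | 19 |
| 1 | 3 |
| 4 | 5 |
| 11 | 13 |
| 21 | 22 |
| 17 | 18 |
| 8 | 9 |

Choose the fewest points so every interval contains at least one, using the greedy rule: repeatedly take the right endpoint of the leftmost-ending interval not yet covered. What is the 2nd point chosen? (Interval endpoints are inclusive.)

Process intervals by earliest right end; each time one isn't hit yet, stab at its right endpoint.
By right end: [1,3]  [0,4]  [4,5]  [2,7]  [8,9]  [11,13]  [11,14]  [14,15]  [17,18]  [18,19]  [21,22]
[1,3] uncovered → point at 3; [4,5] uncovered → point at 5; [8,9] uncovered → point at 9; [11,13] uncovered → point at 13; [14,15] uncovered → point at 15; [17,18] uncovered → point at 18; [21,22] uncovered → point at 22.
Points: 3, 5, 9, 13, 15, 18, 22 (7 total).

5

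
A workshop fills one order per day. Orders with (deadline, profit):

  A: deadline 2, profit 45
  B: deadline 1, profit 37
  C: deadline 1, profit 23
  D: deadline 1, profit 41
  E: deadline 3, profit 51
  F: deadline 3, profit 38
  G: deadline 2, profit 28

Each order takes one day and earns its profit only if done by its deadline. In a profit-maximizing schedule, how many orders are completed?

Profit order: E=51 A=45 D=41 F=38 B=37 G=28 C=23
Assign: E→slot 3, A→slot 2, D→slot 1, F skipped, B skipped, G skipped, C skipped.
Slots: [1:D] [2:A] [3:E]
3 of 7 scheduled.

3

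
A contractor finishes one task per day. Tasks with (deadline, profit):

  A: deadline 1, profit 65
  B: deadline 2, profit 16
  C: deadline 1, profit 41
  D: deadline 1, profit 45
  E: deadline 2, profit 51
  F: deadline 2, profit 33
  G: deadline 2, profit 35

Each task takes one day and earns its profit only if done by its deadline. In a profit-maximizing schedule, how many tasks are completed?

2

By profit: A(d1,65), E(d2,51), D(d1,45), C(d1,41), G(d2,35), F(d2,33), B(d2,16)
A→slot 1; E→slot 2; D skipped; C skipped; G skipped; F skipped; B skipped.
2 of 7 scheduled.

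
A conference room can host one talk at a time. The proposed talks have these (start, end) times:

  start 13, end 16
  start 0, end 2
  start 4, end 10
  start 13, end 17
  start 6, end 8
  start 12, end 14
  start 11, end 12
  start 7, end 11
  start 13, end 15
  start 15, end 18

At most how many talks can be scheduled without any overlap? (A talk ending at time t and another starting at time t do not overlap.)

5

Sorted by end: (0,2)  (6,8)  (4,10)  (7,11)  (11,12)  (12,14)  (13,15)  (13,16)  (13,17)  (15,18)
take (0,2); take (6,8); take (11,12); take (12,14); skip (13,16); take (15,18).
Selected 5 talks.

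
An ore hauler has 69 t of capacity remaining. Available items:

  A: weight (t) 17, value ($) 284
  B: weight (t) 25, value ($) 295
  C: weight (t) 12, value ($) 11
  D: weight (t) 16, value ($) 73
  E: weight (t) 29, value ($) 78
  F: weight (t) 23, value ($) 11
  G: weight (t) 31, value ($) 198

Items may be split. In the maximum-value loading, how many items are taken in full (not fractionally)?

2

Ratios (sorted): A 16.71, B 11.80, G 6.39, D 4.56, E 2.69, C 0.92, F 0.48
take A (17 @ 284); take B (25 @ 295); take 27/31 of G → 172.45. Capacity used 69/69.
2 item(s) taken whole; one partial (take 27/31 of G).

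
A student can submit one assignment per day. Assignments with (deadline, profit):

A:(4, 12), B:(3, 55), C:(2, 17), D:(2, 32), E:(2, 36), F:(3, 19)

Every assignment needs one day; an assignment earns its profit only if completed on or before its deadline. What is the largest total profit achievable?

Sort by profit descending; place each in the latest free slot ≤ its deadline.
Profit order: B=55 E=36 D=32 F=19 C=17 A=12
Assign: B→slot 3, E→slot 2, D→slot 1, F skipped, C skipped, A→slot 4.
Slots: [1:D] [2:E] [3:B] [4:A]
Profit = 32 + 36 + 55 + 12 = 135

135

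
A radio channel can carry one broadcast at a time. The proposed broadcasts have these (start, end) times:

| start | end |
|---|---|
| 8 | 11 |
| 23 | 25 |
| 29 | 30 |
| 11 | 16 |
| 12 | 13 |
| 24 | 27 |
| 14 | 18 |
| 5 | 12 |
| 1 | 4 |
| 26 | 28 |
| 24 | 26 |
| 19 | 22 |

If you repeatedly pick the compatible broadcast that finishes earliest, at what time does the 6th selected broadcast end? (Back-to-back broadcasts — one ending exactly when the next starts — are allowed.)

25

Sort by end time and greedily take each interval whose start is ≥ the last chosen end.
By end time: (1,4), (8,11), (5,12), (12,13), (11,16), (14,18), (19,22), (23,25), (24,26), (24,27), (26,28), (29,30).
Pick (1,4); next start ≥ 4 → (8,11); next start ≥ 11 → (12,13); next start ≥ 13 → (14,18); next start ≥ 18 → (19,22); next start ≥ 22 → (23,25); next start ≥ 25 → (26,28); next start ≥ 28 → (29,30).
Selected: (1,4) (8,11) (12,13) (14,18) (19,22) (23,25) (26,28) (29,30)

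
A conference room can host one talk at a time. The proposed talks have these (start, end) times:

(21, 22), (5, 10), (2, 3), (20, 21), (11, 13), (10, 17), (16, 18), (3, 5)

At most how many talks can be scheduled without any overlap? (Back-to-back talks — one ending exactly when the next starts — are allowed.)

Greedy by earliest finish: after sorting by end time, pick each interval compatible with the last pick.
By end time: (2,3), (3,5), (5,10), (11,13), (10,17), (16,18), (20,21), (21,22).
Pick (2,3); next start ≥ 3 → (3,5); next start ≥ 5 → (5,10); next start ≥ 10 → (11,13); next start ≥ 13 → (16,18); next start ≥ 18 → (20,21); next start ≥ 21 → (21,22).
Selected 7 talks.

7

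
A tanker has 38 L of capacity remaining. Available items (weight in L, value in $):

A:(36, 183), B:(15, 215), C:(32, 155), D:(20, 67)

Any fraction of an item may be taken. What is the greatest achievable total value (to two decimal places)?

Sort by value per unit weight and fill in that order.
Ratios (sorted): B 14.33, A 5.08, C 4.84, D 3.35
take B (15 @ 215); take 23/36 of A → 116.92. Capacity used 38/38.
Total value = 331.92

331.92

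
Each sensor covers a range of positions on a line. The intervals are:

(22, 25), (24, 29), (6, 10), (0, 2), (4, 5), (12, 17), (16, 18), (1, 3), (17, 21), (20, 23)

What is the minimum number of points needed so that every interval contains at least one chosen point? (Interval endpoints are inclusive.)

6

Process intervals by earliest right end; each time one isn't hit yet, stab at its right endpoint.
By right end: [0,2]  [1,3]  [4,5]  [6,10]  [12,17]  [16,18]  [17,21]  [20,23]  [22,25]  [24,29]
[0,2] uncovered → point at 2; [4,5] uncovered → point at 5; [6,10] uncovered → point at 10; [12,17] uncovered → point at 17; [20,23] uncovered → point at 23; [24,29] uncovered → point at 29.
Points: 2, 5, 10, 17, 23, 29 (6 total).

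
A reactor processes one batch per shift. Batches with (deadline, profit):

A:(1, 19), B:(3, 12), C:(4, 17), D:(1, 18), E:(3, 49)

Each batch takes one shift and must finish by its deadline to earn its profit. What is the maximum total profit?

97

Sort by profit descending; place each in the latest free slot ≤ its deadline.
Profit order: E=49 A=19 D=18 C=17 B=12
Assign: E→slot 3, A→slot 1, D skipped, C→slot 4, B→slot 2.
Slots: [1:A] [2:B] [3:E] [4:C]
Profit = 19 + 12 + 49 + 17 = 97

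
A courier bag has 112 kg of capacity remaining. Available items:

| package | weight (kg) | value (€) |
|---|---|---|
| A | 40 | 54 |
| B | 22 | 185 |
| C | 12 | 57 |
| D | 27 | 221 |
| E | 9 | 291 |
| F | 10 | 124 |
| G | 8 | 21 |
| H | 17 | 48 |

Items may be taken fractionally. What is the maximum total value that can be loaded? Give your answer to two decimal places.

Greedy by value/weight ratio, highest first.
Order: E (291/9=32.33) > F (124/10=12.40) > B (185/22=8.41) > D (221/27=8.19) > C (57/12=4.75) > H (48/17=2.82) > G (21/8=2.62) > A (54/40=1.35)
Fill: take E (9 @ 291) → take F (10 @ 124) → take B (22 @ 185) → take D (27 @ 221) → take C (12 @ 57) → take H (17 @ 48) → take G (8 @ 21) → take 7/40 of A → 9.45; 112/112 used.
Total value = 956.45

956.45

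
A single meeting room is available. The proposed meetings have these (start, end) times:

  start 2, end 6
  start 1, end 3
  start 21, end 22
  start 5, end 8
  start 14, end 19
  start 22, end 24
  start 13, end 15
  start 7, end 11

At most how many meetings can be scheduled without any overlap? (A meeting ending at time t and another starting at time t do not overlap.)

5

Sorted by end: (1,3)  (2,6)  (5,8)  (7,11)  (13,15)  (14,19)  (21,22)  (22,24)
take (1,3); take (5,8); take (13,15); take (21,22); take (22,24).
Selected 5 meetings.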